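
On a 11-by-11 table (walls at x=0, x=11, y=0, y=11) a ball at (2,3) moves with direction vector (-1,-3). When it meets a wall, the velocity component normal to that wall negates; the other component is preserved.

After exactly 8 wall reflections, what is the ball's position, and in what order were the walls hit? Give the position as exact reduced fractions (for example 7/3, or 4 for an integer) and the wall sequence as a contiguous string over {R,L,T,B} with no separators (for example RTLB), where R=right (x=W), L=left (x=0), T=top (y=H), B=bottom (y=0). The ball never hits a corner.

1. t=1 → B at (1,0); v=(-1,3)
2. t=1 → L at (0,3); v=(1,3)
3. t=8/3 → T at (8/3,11); v=(1,-3)
4. t=11/3 → B at (19/3,0); v=(1,3)
5. t=11/3 → T at (10,11); v=(1,-3)
6. t=1 → R at (11,8); v=(-1,-3)
7. t=8/3 → B at (25/3,0); v=(-1,3)
8. t=11/3 → T at (14/3,11); v=(-1,-3)

Final position: (14/3,11)
Wall sequence: BLTBTRBT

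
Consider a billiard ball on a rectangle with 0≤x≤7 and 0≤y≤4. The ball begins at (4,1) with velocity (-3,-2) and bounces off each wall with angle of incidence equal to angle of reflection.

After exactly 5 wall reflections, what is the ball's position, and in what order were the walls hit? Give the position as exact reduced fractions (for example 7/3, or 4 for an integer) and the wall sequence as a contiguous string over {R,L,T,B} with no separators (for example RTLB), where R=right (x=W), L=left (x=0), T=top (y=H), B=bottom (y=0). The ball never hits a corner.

1. t=1/2 → B at (5/2,0); v=(-3,2)
2. t=5/6 → L at (0,5/3); v=(3,2)
3. t=7/6 → T at (7/2,4); v=(3,-2)
4. t=7/6 → R at (7,5/3); v=(-3,-2)
5. t=5/6 → B at (9/2,0); v=(-3,2)

Final position: (9/2,0)
Wall sequence: BLTRB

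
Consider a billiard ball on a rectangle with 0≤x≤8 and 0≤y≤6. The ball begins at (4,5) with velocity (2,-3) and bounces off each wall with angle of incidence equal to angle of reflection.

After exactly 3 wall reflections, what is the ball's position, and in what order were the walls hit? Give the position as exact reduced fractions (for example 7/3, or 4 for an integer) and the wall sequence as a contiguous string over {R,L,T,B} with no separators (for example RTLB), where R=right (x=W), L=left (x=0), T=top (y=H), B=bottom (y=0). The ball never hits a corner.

Final position: (14/3,6)
Wall sequence: BRT

1. t=5/3 → B at (22/3,0); v=(2,3)
2. t=1/3 → R at (8,1); v=(-2,3)
3. t=5/3 → T at (14/3,6); v=(-2,-3)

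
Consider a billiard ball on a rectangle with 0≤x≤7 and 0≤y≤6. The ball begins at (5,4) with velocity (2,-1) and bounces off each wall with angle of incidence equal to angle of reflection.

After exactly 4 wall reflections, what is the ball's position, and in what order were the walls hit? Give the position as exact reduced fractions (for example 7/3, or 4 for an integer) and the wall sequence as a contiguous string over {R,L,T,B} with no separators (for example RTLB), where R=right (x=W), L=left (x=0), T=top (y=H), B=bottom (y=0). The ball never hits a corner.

1. t=1 → R at (7,3); v=(-2,-1)
2. t=3 → B at (1,0); v=(-2,1)
3. t=1/2 → L at (0,1/2); v=(2,1)
4. t=7/2 → R at (7,4); v=(-2,1)

Final position: (7,4)
Wall sequence: RBLR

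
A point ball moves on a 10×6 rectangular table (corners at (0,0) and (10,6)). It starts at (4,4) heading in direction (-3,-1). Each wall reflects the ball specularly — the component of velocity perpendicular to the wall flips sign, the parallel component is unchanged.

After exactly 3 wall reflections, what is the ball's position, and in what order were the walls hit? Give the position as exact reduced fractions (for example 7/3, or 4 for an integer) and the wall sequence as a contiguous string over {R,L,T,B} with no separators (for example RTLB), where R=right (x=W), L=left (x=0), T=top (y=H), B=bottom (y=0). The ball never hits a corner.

1. t=4/3 → L at (0,8/3); v=(3,-1)
2. t=8/3 → B at (8,0); v=(3,1)
3. t=2/3 → R at (10,2/3); v=(-3,1)

Final position: (10,2/3)
Wall sequence: LBR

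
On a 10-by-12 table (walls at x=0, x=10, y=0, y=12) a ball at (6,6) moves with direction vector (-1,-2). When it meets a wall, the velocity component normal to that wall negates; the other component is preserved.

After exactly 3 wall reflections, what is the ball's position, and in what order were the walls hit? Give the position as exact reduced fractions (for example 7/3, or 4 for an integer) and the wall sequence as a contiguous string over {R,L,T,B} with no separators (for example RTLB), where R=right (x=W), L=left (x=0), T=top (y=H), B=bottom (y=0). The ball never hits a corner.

Final position: (3,12)
Wall sequence: BLT

1. t=3 → B at (3,0); v=(-1,2)
2. t=3 → L at (0,6); v=(1,2)
3. t=3 → T at (3,12); v=(1,-2)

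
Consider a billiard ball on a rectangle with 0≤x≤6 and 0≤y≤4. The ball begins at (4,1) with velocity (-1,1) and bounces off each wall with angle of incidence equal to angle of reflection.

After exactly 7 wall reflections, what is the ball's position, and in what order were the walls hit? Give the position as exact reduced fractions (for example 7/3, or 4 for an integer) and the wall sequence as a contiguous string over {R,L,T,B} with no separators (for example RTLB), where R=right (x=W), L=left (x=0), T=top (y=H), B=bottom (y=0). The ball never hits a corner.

1. t=3 → T at (1,4); v=(-1,-1)
2. t=1 → L at (0,3); v=(1,-1)
3. t=3 → B at (3,0); v=(1,1)
4. t=3 → R at (6,3); v=(-1,1)
5. t=1 → T at (5,4); v=(-1,-1)
6. t=4 → B at (1,0); v=(-1,1)
7. t=1 → L at (0,1); v=(1,1)

Final position: (0,1)
Wall sequence: TLBRTBL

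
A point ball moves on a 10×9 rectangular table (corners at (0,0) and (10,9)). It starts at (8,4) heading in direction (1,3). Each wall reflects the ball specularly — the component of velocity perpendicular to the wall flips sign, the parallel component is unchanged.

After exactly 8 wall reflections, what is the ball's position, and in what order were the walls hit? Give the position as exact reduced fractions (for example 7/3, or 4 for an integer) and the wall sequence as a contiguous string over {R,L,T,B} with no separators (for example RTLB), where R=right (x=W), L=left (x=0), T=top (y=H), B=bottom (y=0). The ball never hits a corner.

1. t=5/3 → T at (29/3,9); v=(1,-3)
2. t=1/3 → R at (10,8); v=(-1,-3)
3. t=8/3 → B at (22/3,0); v=(-1,3)
4. t=3 → T at (13/3,9); v=(-1,-3)
5. t=3 → B at (4/3,0); v=(-1,3)
6. t=4/3 → L at (0,4); v=(1,3)
7. t=5/3 → T at (5/3,9); v=(1,-3)
8. t=3 → B at (14/3,0); v=(1,3)

Final position: (14/3,0)
Wall sequence: TRBTBLTB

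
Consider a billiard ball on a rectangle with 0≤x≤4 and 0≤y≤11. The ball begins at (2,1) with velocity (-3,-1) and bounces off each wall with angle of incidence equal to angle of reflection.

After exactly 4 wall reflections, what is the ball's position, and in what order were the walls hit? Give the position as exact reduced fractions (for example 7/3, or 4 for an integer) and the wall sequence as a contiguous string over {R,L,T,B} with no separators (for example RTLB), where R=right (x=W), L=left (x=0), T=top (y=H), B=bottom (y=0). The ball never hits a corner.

Final position: (0,7/3)
Wall sequence: LBRL

1. t=2/3 → L at (0,1/3); v=(3,-1)
2. t=1/3 → B at (1,0); v=(3,1)
3. t=1 → R at (4,1); v=(-3,1)
4. t=4/3 → L at (0,7/3); v=(3,1)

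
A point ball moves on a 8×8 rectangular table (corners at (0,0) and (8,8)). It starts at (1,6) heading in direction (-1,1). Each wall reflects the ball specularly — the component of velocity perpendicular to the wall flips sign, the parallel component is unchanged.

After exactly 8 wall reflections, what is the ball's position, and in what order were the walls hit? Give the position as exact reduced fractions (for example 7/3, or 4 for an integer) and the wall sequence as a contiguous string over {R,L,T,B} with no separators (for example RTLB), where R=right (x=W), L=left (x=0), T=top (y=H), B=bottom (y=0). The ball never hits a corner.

Final position: (7,0)
Wall sequence: LTRBLTRB

1. t=1 → L at (0,7); v=(1,1)
2. t=1 → T at (1,8); v=(1,-1)
3. t=7 → R at (8,1); v=(-1,-1)
4. t=1 → B at (7,0); v=(-1,1)
5. t=7 → L at (0,7); v=(1,1)
6. t=1 → T at (1,8); v=(1,-1)
7. t=7 → R at (8,1); v=(-1,-1)
8. t=1 → B at (7,0); v=(-1,1)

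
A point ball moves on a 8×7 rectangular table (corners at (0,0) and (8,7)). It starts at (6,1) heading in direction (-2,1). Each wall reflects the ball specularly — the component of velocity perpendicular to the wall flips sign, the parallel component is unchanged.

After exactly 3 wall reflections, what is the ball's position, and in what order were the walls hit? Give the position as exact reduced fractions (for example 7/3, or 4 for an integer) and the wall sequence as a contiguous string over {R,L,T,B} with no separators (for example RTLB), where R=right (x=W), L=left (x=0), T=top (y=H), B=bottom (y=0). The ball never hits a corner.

Final position: (8,6)
Wall sequence: LTR

1. t=3 → L at (0,4); v=(2,1)
2. t=3 → T at (6,7); v=(2,-1)
3. t=1 → R at (8,6); v=(-2,-1)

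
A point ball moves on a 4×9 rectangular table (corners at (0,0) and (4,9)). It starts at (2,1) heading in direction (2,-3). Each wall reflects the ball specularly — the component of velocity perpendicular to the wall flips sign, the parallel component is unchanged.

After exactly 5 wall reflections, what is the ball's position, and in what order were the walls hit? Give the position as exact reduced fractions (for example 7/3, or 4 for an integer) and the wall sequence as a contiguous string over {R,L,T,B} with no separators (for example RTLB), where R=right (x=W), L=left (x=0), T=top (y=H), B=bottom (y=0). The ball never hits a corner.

1. t=1/3 → B at (8/3,0); v=(2,3)
2. t=2/3 → R at (4,2); v=(-2,3)
3. t=2 → L at (0,8); v=(2,3)
4. t=1/3 → T at (2/3,9); v=(2,-3)
5. t=5/3 → R at (4,4); v=(-2,-3)

Final position: (4,4)
Wall sequence: BRLTR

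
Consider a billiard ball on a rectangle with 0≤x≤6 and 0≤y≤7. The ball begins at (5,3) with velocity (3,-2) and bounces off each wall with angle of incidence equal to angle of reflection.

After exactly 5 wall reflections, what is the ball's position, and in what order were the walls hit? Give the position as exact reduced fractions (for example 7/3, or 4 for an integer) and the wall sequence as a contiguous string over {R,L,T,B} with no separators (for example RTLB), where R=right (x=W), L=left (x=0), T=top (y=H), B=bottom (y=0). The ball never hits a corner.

Final position: (4,7)
Wall sequence: RBLRT

1. t=1/3 → R at (6,7/3); v=(-3,-2)
2. t=7/6 → B at (5/2,0); v=(-3,2)
3. t=5/6 → L at (0,5/3); v=(3,2)
4. t=2 → R at (6,17/3); v=(-3,2)
5. t=2/3 → T at (4,7); v=(-3,-2)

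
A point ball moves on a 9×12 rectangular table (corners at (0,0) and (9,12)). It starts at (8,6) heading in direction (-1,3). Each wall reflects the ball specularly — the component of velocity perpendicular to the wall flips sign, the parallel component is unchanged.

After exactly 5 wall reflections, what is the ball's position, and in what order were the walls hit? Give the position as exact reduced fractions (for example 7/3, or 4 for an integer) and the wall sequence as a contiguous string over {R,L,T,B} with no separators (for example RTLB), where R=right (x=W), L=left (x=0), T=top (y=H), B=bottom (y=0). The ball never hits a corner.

1. t=2 → T at (6,12); v=(-1,-3)
2. t=4 → B at (2,0); v=(-1,3)
3. t=2 → L at (0,6); v=(1,3)
4. t=2 → T at (2,12); v=(1,-3)
5. t=4 → B at (6,0); v=(1,3)

Final position: (6,0)
Wall sequence: TBLTB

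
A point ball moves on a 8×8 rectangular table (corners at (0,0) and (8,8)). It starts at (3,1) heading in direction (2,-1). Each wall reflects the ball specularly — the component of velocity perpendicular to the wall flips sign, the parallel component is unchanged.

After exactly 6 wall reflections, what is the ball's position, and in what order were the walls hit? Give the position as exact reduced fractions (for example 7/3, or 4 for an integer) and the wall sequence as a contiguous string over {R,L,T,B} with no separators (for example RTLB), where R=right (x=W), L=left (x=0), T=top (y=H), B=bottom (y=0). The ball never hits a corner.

Final position: (0,5/2)
Wall sequence: BRLTRL

1. t=1 → B at (5,0); v=(2,1)
2. t=3/2 → R at (8,3/2); v=(-2,1)
3. t=4 → L at (0,11/2); v=(2,1)
4. t=5/2 → T at (5,8); v=(2,-1)
5. t=3/2 → R at (8,13/2); v=(-2,-1)
6. t=4 → L at (0,5/2); v=(2,-1)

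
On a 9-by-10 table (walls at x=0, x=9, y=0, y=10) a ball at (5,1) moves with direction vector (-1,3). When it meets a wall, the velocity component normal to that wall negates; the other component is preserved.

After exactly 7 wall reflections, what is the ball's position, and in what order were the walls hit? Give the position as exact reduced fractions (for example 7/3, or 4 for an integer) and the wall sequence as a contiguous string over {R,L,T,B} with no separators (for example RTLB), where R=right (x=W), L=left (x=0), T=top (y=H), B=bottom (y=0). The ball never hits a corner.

Final position: (20/3,10)
Wall sequence: TLBTBRT

1. t=3 → T at (2,10); v=(-1,-3)
2. t=2 → L at (0,4); v=(1,-3)
3. t=4/3 → B at (4/3,0); v=(1,3)
4. t=10/3 → T at (14/3,10); v=(1,-3)
5. t=10/3 → B at (8,0); v=(1,3)
6. t=1 → R at (9,3); v=(-1,3)
7. t=7/3 → T at (20/3,10); v=(-1,-3)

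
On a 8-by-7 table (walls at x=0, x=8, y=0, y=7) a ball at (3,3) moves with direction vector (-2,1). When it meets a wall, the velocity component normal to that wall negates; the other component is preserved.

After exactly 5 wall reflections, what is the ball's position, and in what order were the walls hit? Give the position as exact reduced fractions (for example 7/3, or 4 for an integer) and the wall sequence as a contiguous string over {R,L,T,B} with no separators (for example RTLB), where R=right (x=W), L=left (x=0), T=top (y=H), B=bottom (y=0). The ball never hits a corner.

1. t=3/2 → L at (0,9/2); v=(2,1)
2. t=5/2 → T at (5,7); v=(2,-1)
3. t=3/2 → R at (8,11/2); v=(-2,-1)
4. t=4 → L at (0,3/2); v=(2,-1)
5. t=3/2 → B at (3,0); v=(2,1)

Final position: (3,0)
Wall sequence: LTRLB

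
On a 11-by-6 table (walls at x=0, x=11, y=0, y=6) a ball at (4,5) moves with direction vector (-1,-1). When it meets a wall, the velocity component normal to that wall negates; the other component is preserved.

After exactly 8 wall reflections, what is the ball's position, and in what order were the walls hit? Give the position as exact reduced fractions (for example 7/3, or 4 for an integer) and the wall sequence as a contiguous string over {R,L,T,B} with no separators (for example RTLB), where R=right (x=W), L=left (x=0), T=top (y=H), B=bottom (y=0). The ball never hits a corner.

1. t=4 → L at (0,1); v=(1,-1)
2. t=1 → B at (1,0); v=(1,1)
3. t=6 → T at (7,6); v=(1,-1)
4. t=4 → R at (11,2); v=(-1,-1)
5. t=2 → B at (9,0); v=(-1,1)
6. t=6 → T at (3,6); v=(-1,-1)
7. t=3 → L at (0,3); v=(1,-1)
8. t=3 → B at (3,0); v=(1,1)

Final position: (3,0)
Wall sequence: LBTRBTLB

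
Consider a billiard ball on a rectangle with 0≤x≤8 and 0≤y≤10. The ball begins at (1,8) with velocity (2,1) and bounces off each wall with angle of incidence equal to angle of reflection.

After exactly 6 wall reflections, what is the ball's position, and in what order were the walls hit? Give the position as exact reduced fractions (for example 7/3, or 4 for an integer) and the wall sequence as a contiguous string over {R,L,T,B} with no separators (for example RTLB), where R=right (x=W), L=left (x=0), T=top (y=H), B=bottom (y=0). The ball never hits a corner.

1. t=2 → T at (5,10); v=(2,-1)
2. t=3/2 → R at (8,17/2); v=(-2,-1)
3. t=4 → L at (0,9/2); v=(2,-1)
4. t=4 → R at (8,1/2); v=(-2,-1)
5. t=1/2 → B at (7,0); v=(-2,1)
6. t=7/2 → L at (0,7/2); v=(2,1)

Final position: (0,7/2)
Wall sequence: TRLRBL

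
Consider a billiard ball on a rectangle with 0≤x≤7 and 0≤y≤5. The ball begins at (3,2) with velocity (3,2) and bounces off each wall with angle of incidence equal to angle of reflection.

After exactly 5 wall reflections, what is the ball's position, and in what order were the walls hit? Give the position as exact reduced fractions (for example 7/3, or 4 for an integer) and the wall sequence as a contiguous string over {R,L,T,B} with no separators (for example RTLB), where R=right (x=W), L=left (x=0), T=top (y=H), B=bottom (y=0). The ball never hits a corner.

Final position: (7,4)
Wall sequence: RTLBR

1. t=4/3 → R at (7,14/3); v=(-3,2)
2. t=1/6 → T at (13/2,5); v=(-3,-2)
3. t=13/6 → L at (0,2/3); v=(3,-2)
4. t=1/3 → B at (1,0); v=(3,2)
5. t=2 → R at (7,4); v=(-3,2)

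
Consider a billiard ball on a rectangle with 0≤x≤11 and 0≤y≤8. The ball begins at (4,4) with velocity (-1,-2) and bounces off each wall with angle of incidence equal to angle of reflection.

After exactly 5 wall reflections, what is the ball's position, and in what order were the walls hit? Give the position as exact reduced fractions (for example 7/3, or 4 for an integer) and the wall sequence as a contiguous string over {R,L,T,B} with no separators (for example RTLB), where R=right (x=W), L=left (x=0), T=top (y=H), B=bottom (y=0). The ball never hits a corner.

1. t=2 → B at (2,0); v=(-1,2)
2. t=2 → L at (0,4); v=(1,2)
3. t=2 → T at (2,8); v=(1,-2)
4. t=4 → B at (6,0); v=(1,2)
5. t=4 → T at (10,8); v=(1,-2)

Final position: (10,8)
Wall sequence: BLTBT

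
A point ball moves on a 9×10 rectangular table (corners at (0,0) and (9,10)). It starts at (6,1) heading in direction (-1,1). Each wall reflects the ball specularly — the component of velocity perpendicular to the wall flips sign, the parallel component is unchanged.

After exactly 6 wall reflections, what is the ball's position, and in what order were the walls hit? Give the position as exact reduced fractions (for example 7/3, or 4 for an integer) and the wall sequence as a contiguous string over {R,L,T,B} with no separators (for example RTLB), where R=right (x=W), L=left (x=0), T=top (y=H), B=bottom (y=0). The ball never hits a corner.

Final position: (5,10)
Wall sequence: LTRBLT

1. t=6 → L at (0,7); v=(1,1)
2. t=3 → T at (3,10); v=(1,-1)
3. t=6 → R at (9,4); v=(-1,-1)
4. t=4 → B at (5,0); v=(-1,1)
5. t=5 → L at (0,5); v=(1,1)
6. t=5 → T at (5,10); v=(1,-1)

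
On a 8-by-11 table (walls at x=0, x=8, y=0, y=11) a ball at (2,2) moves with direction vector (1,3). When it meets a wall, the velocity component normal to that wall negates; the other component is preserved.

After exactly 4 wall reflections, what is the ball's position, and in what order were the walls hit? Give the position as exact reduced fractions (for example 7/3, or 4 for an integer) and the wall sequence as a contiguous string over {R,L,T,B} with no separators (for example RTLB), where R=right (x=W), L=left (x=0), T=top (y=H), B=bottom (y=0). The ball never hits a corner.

1. t=3 → T at (5,11); v=(1,-3)
2. t=3 → R at (8,2); v=(-1,-3)
3. t=2/3 → B at (22/3,0); v=(-1,3)
4. t=11/3 → T at (11/3,11); v=(-1,-3)

Final position: (11/3,11)
Wall sequence: TRBT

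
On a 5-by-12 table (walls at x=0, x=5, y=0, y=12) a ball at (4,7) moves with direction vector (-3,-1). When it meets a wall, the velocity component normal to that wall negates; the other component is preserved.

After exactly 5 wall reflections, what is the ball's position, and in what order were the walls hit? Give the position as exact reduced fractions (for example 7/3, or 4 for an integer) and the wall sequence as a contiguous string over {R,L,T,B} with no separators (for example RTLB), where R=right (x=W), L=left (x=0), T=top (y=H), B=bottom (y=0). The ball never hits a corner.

Final position: (3,0)
Wall sequence: LRLRB

1. t=4/3 → L at (0,17/3); v=(3,-1)
2. t=5/3 → R at (5,4); v=(-3,-1)
3. t=5/3 → L at (0,7/3); v=(3,-1)
4. t=5/3 → R at (5,2/3); v=(-3,-1)
5. t=2/3 → B at (3,0); v=(-3,1)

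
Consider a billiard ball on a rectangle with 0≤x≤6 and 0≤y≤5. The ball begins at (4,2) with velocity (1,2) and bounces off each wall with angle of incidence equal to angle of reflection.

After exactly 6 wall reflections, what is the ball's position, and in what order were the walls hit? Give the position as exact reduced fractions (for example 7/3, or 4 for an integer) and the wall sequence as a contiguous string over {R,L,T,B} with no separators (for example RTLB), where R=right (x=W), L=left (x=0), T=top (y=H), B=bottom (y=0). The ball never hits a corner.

Final position: (1,0)
Wall sequence: TRBTLB

1. t=3/2 → T at (11/2,5); v=(1,-2)
2. t=1/2 → R at (6,4); v=(-1,-2)
3. t=2 → B at (4,0); v=(-1,2)
4. t=5/2 → T at (3/2,5); v=(-1,-2)
5. t=3/2 → L at (0,2); v=(1,-2)
6. t=1 → B at (1,0); v=(1,2)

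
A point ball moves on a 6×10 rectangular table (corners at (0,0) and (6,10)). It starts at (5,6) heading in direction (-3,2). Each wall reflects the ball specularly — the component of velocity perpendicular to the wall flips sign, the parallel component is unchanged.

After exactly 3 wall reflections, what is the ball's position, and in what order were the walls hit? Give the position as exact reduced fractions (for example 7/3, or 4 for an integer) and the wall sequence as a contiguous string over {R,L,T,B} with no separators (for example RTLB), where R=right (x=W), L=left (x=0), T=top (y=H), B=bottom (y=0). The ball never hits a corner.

1. t=5/3 → L at (0,28/3); v=(3,2)
2. t=1/3 → T at (1,10); v=(3,-2)
3. t=5/3 → R at (6,20/3); v=(-3,-2)

Final position: (6,20/3)
Wall sequence: LTR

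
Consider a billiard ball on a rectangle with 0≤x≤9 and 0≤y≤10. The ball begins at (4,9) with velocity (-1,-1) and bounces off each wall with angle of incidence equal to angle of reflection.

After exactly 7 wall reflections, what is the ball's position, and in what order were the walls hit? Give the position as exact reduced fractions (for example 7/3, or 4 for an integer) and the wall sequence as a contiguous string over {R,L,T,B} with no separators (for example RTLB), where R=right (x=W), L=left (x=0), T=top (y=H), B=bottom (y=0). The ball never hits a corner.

1. t=4 → L at (0,5); v=(1,-1)
2. t=5 → B at (5,0); v=(1,1)
3. t=4 → R at (9,4); v=(-1,1)
4. t=6 → T at (3,10); v=(-1,-1)
5. t=3 → L at (0,7); v=(1,-1)
6. t=7 → B at (7,0); v=(1,1)
7. t=2 → R at (9,2); v=(-1,1)

Final position: (9,2)
Wall sequence: LBRTLBR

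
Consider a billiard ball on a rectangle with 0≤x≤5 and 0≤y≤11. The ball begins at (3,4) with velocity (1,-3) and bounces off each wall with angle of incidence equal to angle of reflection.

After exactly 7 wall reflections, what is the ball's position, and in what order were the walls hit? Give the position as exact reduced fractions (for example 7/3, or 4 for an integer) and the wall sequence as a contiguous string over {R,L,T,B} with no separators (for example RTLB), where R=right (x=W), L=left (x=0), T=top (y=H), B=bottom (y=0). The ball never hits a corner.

1. t=4/3 → B at (13/3,0); v=(1,3)
2. t=2/3 → R at (5,2); v=(-1,3)
3. t=3 → T at (2,11); v=(-1,-3)
4. t=2 → L at (0,5); v=(1,-3)
5. t=5/3 → B at (5/3,0); v=(1,3)
6. t=10/3 → R at (5,10); v=(-1,3)
7. t=1/3 → T at (14/3,11); v=(-1,-3)

Final position: (14/3,11)
Wall sequence: BRTLBRT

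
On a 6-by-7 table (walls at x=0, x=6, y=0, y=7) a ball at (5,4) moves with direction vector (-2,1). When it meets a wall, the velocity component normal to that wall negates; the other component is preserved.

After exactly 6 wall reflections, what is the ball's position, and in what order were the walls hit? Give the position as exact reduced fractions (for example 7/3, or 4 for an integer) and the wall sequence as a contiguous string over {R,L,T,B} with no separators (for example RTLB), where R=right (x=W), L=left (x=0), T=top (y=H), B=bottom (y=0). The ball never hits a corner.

Final position: (6,3/2)
Wall sequence: LTRLBR

1. t=5/2 → L at (0,13/2); v=(2,1)
2. t=1/2 → T at (1,7); v=(2,-1)
3. t=5/2 → R at (6,9/2); v=(-2,-1)
4. t=3 → L at (0,3/2); v=(2,-1)
5. t=3/2 → B at (3,0); v=(2,1)
6. t=3/2 → R at (6,3/2); v=(-2,1)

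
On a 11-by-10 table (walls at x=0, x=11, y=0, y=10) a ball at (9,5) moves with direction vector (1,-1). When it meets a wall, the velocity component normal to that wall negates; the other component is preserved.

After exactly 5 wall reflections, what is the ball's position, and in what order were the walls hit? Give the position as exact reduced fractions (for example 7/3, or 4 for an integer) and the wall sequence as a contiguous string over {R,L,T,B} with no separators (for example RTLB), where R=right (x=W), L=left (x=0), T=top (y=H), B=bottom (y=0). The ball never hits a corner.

1. t=2 → R at (11,3); v=(-1,-1)
2. t=3 → B at (8,0); v=(-1,1)
3. t=8 → L at (0,8); v=(1,1)
4. t=2 → T at (2,10); v=(1,-1)
5. t=9 → R at (11,1); v=(-1,-1)

Final position: (11,1)
Wall sequence: RBLTR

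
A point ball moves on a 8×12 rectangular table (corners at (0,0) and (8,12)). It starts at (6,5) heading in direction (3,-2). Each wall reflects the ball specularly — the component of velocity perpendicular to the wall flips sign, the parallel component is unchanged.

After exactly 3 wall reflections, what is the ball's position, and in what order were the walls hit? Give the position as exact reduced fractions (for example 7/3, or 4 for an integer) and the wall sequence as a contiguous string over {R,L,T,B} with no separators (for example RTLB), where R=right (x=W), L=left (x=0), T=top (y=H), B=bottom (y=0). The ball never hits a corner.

1. t=2/3 → R at (8,11/3); v=(-3,-2)
2. t=11/6 → B at (5/2,0); v=(-3,2)
3. t=5/6 → L at (0,5/3); v=(3,2)

Final position: (0,5/3)
Wall sequence: RBL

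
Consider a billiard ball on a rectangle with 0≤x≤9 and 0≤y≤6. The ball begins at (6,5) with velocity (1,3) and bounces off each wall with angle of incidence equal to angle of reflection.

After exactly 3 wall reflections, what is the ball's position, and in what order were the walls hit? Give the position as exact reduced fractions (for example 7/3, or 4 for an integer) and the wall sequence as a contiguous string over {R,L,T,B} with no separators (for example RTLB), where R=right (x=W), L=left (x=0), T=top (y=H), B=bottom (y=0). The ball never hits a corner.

1. t=1/3 → T at (19/3,6); v=(1,-3)
2. t=2 → B at (25/3,0); v=(1,3)
3. t=2/3 → R at (9,2); v=(-1,3)

Final position: (9,2)
Wall sequence: TBR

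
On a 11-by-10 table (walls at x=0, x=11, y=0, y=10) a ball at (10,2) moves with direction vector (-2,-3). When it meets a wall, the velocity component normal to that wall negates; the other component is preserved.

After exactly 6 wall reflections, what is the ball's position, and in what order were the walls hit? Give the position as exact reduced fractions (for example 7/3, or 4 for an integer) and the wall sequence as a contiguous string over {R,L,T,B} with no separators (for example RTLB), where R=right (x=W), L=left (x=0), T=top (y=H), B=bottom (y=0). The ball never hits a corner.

1. t=2/3 → B at (26/3,0); v=(-2,3)
2. t=10/3 → T at (2,10); v=(-2,-3)
3. t=1 → L at (0,7); v=(2,-3)
4. t=7/3 → B at (14/3,0); v=(2,3)
5. t=19/6 → R at (11,19/2); v=(-2,3)
6. t=1/6 → T at (32/3,10); v=(-2,-3)

Final position: (32/3,10)
Wall sequence: BTLBRT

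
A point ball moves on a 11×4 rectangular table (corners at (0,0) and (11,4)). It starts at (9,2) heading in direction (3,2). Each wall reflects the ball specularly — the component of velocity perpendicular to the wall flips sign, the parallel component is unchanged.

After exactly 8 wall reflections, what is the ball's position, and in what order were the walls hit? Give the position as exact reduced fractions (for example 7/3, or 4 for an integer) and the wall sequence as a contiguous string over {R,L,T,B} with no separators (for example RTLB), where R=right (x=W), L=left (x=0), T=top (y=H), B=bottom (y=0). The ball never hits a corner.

1. t=2/3 → R at (11,10/3); v=(-3,2)
2. t=1/3 → T at (10,4); v=(-3,-2)
3. t=2 → B at (4,0); v=(-3,2)
4. t=4/3 → L at (0,8/3); v=(3,2)
5. t=2/3 → T at (2,4); v=(3,-2)
6. t=2 → B at (8,0); v=(3,2)
7. t=1 → R at (11,2); v=(-3,2)
8. t=1 → T at (8,4); v=(-3,-2)

Final position: (8,4)
Wall sequence: RTBLTBRT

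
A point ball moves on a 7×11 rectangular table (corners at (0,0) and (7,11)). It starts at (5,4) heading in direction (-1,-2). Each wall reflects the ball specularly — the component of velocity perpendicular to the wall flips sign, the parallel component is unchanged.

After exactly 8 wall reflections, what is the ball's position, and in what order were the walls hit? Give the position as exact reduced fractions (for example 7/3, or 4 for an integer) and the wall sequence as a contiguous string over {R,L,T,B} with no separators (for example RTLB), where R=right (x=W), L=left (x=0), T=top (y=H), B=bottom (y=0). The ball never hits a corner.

Final position: (5,0)
Wall sequence: BLTRBTLB

1. t=2 → B at (3,0); v=(-1,2)
2. t=3 → L at (0,6); v=(1,2)
3. t=5/2 → T at (5/2,11); v=(1,-2)
4. t=9/2 → R at (7,2); v=(-1,-2)
5. t=1 → B at (6,0); v=(-1,2)
6. t=11/2 → T at (1/2,11); v=(-1,-2)
7. t=1/2 → L at (0,10); v=(1,-2)
8. t=5 → B at (5,0); v=(1,2)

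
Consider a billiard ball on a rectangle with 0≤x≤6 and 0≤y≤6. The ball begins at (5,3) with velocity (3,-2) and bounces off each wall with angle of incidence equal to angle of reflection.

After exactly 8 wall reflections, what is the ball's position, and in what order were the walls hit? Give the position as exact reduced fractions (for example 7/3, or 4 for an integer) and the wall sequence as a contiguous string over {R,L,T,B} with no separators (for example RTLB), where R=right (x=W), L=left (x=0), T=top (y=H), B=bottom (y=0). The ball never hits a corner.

Final position: (6,5/3)
Wall sequence: RBLRTLBR

1. t=1/3 → R at (6,7/3); v=(-3,-2)
2. t=7/6 → B at (5/2,0); v=(-3,2)
3. t=5/6 → L at (0,5/3); v=(3,2)
4. t=2 → R at (6,17/3); v=(-3,2)
5. t=1/6 → T at (11/2,6); v=(-3,-2)
6. t=11/6 → L at (0,7/3); v=(3,-2)
7. t=7/6 → B at (7/2,0); v=(3,2)
8. t=5/6 → R at (6,5/3); v=(-3,2)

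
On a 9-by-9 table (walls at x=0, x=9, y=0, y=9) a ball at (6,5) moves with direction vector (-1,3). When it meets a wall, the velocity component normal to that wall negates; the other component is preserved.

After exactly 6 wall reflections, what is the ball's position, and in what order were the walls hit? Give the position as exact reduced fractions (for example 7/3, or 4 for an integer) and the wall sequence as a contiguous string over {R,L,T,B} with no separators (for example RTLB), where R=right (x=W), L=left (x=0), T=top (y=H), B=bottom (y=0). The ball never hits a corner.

Final position: (22/3,9)
Wall sequence: TBLTBT

1. t=4/3 → T at (14/3,9); v=(-1,-3)
2. t=3 → B at (5/3,0); v=(-1,3)
3. t=5/3 → L at (0,5); v=(1,3)
4. t=4/3 → T at (4/3,9); v=(1,-3)
5. t=3 → B at (13/3,0); v=(1,3)
6. t=3 → T at (22/3,9); v=(1,-3)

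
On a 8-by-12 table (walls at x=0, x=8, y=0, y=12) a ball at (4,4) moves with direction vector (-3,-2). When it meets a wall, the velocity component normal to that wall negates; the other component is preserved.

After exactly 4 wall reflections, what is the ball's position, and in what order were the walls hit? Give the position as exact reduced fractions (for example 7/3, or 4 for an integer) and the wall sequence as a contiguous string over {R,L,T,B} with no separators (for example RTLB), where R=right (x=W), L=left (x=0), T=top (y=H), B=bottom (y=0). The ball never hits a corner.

Final position: (0,28/3)
Wall sequence: LBRL

1. t=4/3 → L at (0,4/3); v=(3,-2)
2. t=2/3 → B at (2,0); v=(3,2)
3. t=2 → R at (8,4); v=(-3,2)
4. t=8/3 → L at (0,28/3); v=(3,2)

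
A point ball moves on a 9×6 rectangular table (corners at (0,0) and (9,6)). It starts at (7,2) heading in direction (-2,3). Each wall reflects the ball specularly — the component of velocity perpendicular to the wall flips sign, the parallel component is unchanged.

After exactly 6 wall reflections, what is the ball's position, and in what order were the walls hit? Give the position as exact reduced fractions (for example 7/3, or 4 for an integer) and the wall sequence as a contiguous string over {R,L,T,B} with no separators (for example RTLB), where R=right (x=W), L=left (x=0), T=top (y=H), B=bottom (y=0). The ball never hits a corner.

1. t=4/3 → T at (13/3,6); v=(-2,-3)
2. t=2 → B at (1/3,0); v=(-2,3)
3. t=1/6 → L at (0,1/2); v=(2,3)
4. t=11/6 → T at (11/3,6); v=(2,-3)
5. t=2 → B at (23/3,0); v=(2,3)
6. t=2/3 → R at (9,2); v=(-2,3)

Final position: (9,2)
Wall sequence: TBLTBR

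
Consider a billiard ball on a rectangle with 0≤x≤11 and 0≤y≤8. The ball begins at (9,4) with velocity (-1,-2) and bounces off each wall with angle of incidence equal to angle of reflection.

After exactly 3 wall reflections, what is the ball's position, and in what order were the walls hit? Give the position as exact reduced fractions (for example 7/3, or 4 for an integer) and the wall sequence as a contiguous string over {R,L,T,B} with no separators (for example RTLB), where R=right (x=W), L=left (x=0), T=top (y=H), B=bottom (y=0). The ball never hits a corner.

Final position: (0,2)
Wall sequence: BTL

1. t=2 → B at (7,0); v=(-1,2)
2. t=4 → T at (3,8); v=(-1,-2)
3. t=3 → L at (0,2); v=(1,-2)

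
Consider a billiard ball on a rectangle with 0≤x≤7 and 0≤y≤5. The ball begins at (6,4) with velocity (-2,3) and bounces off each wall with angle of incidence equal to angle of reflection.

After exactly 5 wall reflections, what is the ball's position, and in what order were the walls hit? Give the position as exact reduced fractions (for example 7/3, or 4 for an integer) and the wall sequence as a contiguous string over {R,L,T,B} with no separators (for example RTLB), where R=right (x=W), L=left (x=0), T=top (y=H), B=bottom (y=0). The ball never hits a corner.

1. t=1/3 → T at (16/3,5); v=(-2,-3)
2. t=5/3 → B at (2,0); v=(-2,3)
3. t=1 → L at (0,3); v=(2,3)
4. t=2/3 → T at (4/3,5); v=(2,-3)
5. t=5/3 → B at (14/3,0); v=(2,3)

Final position: (14/3,0)
Wall sequence: TBLTB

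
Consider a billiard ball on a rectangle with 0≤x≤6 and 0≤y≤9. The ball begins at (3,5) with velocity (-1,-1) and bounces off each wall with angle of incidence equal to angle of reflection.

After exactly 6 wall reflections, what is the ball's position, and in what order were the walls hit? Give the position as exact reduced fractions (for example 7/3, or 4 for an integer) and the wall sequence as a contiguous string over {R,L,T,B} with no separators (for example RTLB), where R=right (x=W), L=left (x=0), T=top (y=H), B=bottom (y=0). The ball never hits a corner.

Final position: (6,2)
Wall sequence: LBRTLR

1. t=3 → L at (0,2); v=(1,-1)
2. t=2 → B at (2,0); v=(1,1)
3. t=4 → R at (6,4); v=(-1,1)
4. t=5 → T at (1,9); v=(-1,-1)
5. t=1 → L at (0,8); v=(1,-1)
6. t=6 → R at (6,2); v=(-1,-1)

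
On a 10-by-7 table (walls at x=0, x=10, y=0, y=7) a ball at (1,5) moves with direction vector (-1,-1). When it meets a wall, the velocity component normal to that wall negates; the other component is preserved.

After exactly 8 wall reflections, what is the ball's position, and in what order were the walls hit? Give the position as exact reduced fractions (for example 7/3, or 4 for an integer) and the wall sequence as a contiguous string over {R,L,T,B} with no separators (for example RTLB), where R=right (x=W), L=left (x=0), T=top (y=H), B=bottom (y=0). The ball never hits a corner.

1. t=1 → L at (0,4); v=(1,-1)
2. t=4 → B at (4,0); v=(1,1)
3. t=6 → R at (10,6); v=(-1,1)
4. t=1 → T at (9,7); v=(-1,-1)
5. t=7 → B at (2,0); v=(-1,1)
6. t=2 → L at (0,2); v=(1,1)
7. t=5 → T at (5,7); v=(1,-1)
8. t=5 → R at (10,2); v=(-1,-1)

Final position: (10,2)
Wall sequence: LBRTBLTR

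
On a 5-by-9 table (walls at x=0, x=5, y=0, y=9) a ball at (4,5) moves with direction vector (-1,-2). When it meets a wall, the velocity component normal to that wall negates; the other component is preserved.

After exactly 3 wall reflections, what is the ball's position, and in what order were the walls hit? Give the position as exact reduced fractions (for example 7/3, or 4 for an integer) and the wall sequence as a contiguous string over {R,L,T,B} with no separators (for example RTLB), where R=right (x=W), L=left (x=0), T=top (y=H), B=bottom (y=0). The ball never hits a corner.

Final position: (3,9)
Wall sequence: BLT

1. t=5/2 → B at (3/2,0); v=(-1,2)
2. t=3/2 → L at (0,3); v=(1,2)
3. t=3 → T at (3,9); v=(1,-2)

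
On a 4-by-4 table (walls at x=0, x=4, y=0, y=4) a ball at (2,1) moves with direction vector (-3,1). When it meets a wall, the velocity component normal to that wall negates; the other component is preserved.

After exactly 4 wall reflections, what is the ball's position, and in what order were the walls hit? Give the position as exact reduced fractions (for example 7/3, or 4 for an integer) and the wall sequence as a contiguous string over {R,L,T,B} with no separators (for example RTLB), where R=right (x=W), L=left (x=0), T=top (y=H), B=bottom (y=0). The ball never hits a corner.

1. t=2/3 → L at (0,5/3); v=(3,1)
2. t=4/3 → R at (4,3); v=(-3,1)
3. t=1 → T at (1,4); v=(-3,-1)
4. t=1/3 → L at (0,11/3); v=(3,-1)

Final position: (0,11/3)
Wall sequence: LRTL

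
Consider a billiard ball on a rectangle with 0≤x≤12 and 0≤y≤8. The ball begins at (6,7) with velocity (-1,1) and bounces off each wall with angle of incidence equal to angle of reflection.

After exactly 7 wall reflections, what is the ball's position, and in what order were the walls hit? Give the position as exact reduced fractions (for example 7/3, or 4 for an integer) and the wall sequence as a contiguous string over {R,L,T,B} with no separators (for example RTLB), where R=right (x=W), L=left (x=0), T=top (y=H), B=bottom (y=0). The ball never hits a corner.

1. t=1 → T at (5,8); v=(-1,-1)
2. t=5 → L at (0,3); v=(1,-1)
3. t=3 → B at (3,0); v=(1,1)
4. t=8 → T at (11,8); v=(1,-1)
5. t=1 → R at (12,7); v=(-1,-1)
6. t=7 → B at (5,0); v=(-1,1)
7. t=5 → L at (0,5); v=(1,1)

Final position: (0,5)
Wall sequence: TLBTRBL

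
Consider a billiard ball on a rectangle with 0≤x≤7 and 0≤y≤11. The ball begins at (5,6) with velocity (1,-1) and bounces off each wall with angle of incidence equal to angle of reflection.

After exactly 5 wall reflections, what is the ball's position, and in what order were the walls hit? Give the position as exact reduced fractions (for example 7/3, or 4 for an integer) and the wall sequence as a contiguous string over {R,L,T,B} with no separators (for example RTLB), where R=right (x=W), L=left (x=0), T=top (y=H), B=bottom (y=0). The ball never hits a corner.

1. t=2 → R at (7,4); v=(-1,-1)
2. t=4 → B at (3,0); v=(-1,1)
3. t=3 → L at (0,3); v=(1,1)
4. t=7 → R at (7,10); v=(-1,1)
5. t=1 → T at (6,11); v=(-1,-1)

Final position: (6,11)
Wall sequence: RBLRT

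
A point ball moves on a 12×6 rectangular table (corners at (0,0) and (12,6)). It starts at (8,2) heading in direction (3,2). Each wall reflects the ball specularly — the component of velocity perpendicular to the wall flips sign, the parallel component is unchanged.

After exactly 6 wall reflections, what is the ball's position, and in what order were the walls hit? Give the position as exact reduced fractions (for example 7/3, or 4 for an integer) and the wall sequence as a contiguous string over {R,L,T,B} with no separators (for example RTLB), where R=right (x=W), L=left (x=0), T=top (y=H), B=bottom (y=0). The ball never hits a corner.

1. t=4/3 → R at (12,14/3); v=(-3,2)
2. t=2/3 → T at (10,6); v=(-3,-2)
3. t=3 → B at (1,0); v=(-3,2)
4. t=1/3 → L at (0,2/3); v=(3,2)
5. t=8/3 → T at (8,6); v=(3,-2)
6. t=4/3 → R at (12,10/3); v=(-3,-2)

Final position: (12,10/3)
Wall sequence: RTBLTR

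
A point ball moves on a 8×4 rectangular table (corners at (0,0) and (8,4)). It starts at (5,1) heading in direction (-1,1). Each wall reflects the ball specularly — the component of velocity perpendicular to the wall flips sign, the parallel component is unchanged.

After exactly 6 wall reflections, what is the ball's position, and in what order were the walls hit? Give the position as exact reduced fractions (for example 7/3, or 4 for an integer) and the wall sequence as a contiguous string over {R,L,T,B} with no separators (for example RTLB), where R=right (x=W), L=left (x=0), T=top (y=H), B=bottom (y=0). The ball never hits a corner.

1. t=3 → T at (2,4); v=(-1,-1)
2. t=2 → L at (0,2); v=(1,-1)
3. t=2 → B at (2,0); v=(1,1)
4. t=4 → T at (6,4); v=(1,-1)
5. t=2 → R at (8,2); v=(-1,-1)
6. t=2 → B at (6,0); v=(-1,1)

Final position: (6,0)
Wall sequence: TLBTRB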